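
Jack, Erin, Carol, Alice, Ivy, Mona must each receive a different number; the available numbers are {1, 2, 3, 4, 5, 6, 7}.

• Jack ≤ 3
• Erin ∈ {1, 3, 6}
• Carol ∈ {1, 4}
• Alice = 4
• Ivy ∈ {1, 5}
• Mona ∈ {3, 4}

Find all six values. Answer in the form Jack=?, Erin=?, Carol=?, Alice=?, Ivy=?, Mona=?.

Jack=2, Erin=6, Carol=1, Alice=4, Ivy=5, Mona=3

Alice has just one choice, so Alice = 4. So Carol, Mona can't be 4.
Mona must be 3 (only option left). So Jack, Erin can't be 3.
Carol's domain is down to {1}, so Carol = 1. Strike 1 from Jack, Erin, Ivy.
That leaves Ivy = 5.
Jack's domain is down to {2}, so Jack = 2.
Erin's domain is down to {6}, so Erin = 6.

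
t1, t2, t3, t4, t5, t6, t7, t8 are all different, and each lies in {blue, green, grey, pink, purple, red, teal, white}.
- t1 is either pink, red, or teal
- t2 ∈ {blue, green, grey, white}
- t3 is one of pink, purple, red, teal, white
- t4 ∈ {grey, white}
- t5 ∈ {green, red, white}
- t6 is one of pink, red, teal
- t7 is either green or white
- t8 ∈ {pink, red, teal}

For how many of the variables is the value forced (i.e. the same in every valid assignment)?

3

Among the 8 variables, blue fits only t2 (and all 8 values in {blue, green, grey, pink, purple, red, teal, white} must be used), so t2 = blue.
The 7 still-open variables draw from only 7 values {green, grey, pink, purple, red, teal, white}, so each is used; only t4 can be grey, hence t4 = grey.
The 6 still-open variables together cover exactly {green, pink, purple, red, teal, white} — 6 values for 6 variables — and purple appears only in t3's list, so t3 = purple.
t1, t6, t8 share exactly the 3 values {pink, red, teal}; by pigeonhole those values go to them, so strike pink, red, teal from t5.
Determined: t2=blue, t3=purple, t4=grey. The other variables each still have more than one consistent value. That makes 3.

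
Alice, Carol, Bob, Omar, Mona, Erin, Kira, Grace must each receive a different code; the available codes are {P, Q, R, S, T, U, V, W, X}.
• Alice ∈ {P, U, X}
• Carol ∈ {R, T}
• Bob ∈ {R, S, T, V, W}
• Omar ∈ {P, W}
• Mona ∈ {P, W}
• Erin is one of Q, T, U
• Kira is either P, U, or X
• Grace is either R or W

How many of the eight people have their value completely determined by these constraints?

Omar and Mona share exactly the 2 values {P, W}; by pigeonhole those values go to them, so strike P, W from Alice, Bob, Kira, Grace.
Grace has just one choice, so Grace = R. Strike R from Carol, Bob.
Carol must be T (only option left). Eliminate T elsewhere: Bob, Erin.
Alice and Kira share exactly the 2 values {U, X}; by pigeonhole those values go to them, so strike U, X from Erin.
Erin must be Q (only option left).
Determined: Carol=T, Erin=Q, Grace=R. The other people each still have more than one consistent value. That makes 3.

3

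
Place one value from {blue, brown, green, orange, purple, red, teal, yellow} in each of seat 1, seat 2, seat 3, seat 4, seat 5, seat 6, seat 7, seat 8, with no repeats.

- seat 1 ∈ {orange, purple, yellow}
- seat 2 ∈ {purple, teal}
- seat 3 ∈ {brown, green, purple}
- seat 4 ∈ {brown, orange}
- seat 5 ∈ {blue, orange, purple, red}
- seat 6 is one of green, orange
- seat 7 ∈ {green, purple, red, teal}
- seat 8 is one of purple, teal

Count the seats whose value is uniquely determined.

3

The 8 variables draw from only 8 values {blue, brown, green, orange, purple, red, teal, yellow}, so each is used; only seat 5 can be blue, hence seat 5 = blue.
The 7 still-open variables draw from only 7 values {brown, green, orange, purple, red, teal, yellow}, so each is used; only seat 7 can be red, hence seat 7 = red.
The 6 still-open variables together cover exactly {brown, green, orange, purple, teal, yellow} — 6 values for 6 variables — and yellow appears only in seat 1's list, so seat 1 = yellow.
seat 2 and seat 8 between them cover only {purple, teal} — a naked pair. Remove those values from seat 3.
Determined: seat 1=yellow, seat 5=blue, seat 7=red. The other seats each still have more than one consistent value. That makes 3.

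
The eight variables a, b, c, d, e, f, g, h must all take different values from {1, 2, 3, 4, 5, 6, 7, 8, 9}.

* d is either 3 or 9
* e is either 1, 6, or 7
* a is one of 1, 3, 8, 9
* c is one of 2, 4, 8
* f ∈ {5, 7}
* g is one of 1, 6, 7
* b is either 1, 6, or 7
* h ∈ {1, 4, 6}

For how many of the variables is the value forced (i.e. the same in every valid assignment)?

2

b, e, g between them cover only {1, 6, 7} — a naked triple. Remove those values from a, f, h.
f has just one choice, so f = 5.
That leaves h = 4. Eliminate 4 elsewhere: c.
Determined: f=5, h=4. The other variables each still have more than one consistent value. That makes 2.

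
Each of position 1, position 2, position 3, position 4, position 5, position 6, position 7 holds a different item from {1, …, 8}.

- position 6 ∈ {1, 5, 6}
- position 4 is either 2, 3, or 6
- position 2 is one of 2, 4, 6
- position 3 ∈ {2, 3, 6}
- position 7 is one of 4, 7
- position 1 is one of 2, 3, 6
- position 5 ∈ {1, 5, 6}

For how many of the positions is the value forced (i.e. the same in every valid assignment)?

The 7 variables draw from only 7 values {1, 2, 3, 4, 5, 6, 7}, so each is used; only position 7 can be 7, hence position 7 = 7.
Among the 6 still-open variables, 4 fits only position 2 (and all 6 values in {1, 2, 3, 4, 5, 6} must be used), so position 2 = 4.
position 1, position 3, position 4 share exactly the 3 values {2, 3, 6}; by pigeonhole those values go to them, so strike 2, 3, 6 from position 5, position 6.
Determined: position 2=4, position 7=7. The other positions each still have more than one consistent value. That makes 2.

2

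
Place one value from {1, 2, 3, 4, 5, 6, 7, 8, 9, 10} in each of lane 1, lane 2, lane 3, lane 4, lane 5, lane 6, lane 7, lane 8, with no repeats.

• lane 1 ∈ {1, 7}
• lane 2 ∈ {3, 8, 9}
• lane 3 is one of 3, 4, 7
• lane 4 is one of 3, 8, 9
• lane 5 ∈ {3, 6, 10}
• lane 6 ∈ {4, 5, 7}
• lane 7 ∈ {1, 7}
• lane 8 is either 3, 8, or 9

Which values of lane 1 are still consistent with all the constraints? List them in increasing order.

1, 7

lane 1 and lane 7 share exactly the 2 values {1, 7}; by pigeonhole those values go to them, so strike 1, 7 from lane 3, lane 6.
The 3 variables lane 2, lane 4, lane 8 are confined to {3, 8, 9}, which locks those values in; drop them from lane 3, lane 5.
lane 3 must be 4 (only option left). So lane 6 can't be 4.
That leaves lane 6 = 5.
No further eliminations apply; lane 1 can still be any of 1, 7.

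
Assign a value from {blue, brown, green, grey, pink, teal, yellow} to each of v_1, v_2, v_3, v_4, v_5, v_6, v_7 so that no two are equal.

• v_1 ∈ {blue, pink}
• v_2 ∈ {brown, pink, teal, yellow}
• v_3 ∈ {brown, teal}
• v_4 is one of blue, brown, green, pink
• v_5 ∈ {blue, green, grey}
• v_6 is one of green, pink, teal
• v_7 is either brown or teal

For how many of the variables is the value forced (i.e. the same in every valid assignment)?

The 7 variables draw from only 7 values {blue, brown, green, grey, pink, teal, yellow}, so each is used; only v_5 can be grey, hence v_5 = grey.
The 6 still-open variables draw from only 6 values {blue, brown, green, pink, teal, yellow}, so each is used; only v_2 can be yellow, hence v_2 = yellow.
The 2 variables v_3 and v_7 are confined to {brown, teal}, which locks those values in; drop them from v_4, v_6.
Determined: v_2=yellow, v_5=grey. The other variables each still have more than one consistent value. That makes 2.

2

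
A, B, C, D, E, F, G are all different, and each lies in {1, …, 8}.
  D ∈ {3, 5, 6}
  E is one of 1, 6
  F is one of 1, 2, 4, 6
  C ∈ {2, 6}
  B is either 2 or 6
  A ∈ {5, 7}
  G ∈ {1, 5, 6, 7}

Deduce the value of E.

1

The 7 variables together cover exactly {1, 2, 3, 4, 5, 6, 7} — 7 values for 7 variables — and 3 appears only in D's list, so D = 3.
The 6 still-open variables draw from only 6 values {1, 2, 4, 5, 6, 7}, so each is used; only F can be 4, hence F = 4.
B and C share exactly the 2 values {2, 6}; by pigeonhole those values go to them, so strike 2, 6 from E, G.
So E = 1.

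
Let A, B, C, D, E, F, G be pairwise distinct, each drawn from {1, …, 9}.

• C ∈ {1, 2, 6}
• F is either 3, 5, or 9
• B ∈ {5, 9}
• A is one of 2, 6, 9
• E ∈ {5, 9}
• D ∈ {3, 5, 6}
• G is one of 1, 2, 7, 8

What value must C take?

1

The 2 variables B and E are confined to {5, 9}, which locks those values in; drop them from A, D, F.
That leaves F = 3. Strike 3 from D.
D must be 6 (only option left). Strike 6 from A, C.
A's domain is down to {2}, so A = 2. Eliminate 2 elsewhere: C, G.
So C = 1.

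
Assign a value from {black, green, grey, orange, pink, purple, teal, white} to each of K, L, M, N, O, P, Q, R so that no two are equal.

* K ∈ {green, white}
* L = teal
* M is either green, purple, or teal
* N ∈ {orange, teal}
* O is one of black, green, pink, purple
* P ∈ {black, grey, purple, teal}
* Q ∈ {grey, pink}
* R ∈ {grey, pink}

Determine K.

white

L must be teal (only option left). So M, N, P can't be teal.
N must be orange (only option left).
The 6 still-open variables together cover exactly {black, green, grey, pink, purple, white} — 6 values for 6 variables — and white appears only in K's list, so K = white.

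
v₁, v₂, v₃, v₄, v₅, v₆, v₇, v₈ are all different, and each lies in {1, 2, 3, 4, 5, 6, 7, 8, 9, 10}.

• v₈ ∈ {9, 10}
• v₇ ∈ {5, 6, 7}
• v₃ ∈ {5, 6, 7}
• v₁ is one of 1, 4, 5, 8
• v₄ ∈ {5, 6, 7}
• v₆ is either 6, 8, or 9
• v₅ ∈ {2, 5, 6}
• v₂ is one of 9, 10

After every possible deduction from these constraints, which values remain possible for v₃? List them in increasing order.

v₂ and v₈ between them cover only {9, 10} — a naked pair. Remove those values from v₆.
The 3 variables v₃, v₄, v₇ are confined to {5, 6, 7}, which locks those values in; drop them from v₁, v₅, v₆.
v₅ has just one choice, so v₅ = 2.
That leaves v₆ = 8. Remove 8 from v₁.
No further eliminations apply; v₃ can still be any of 5, 6, 7.

5, 6, 7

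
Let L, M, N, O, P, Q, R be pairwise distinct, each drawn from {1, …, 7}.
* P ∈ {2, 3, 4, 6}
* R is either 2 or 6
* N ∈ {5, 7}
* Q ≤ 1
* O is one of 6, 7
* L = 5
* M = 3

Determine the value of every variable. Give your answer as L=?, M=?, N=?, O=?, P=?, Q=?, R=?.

L=5, M=3, N=7, O=6, P=4, Q=1, R=2

L's domain is down to {5}, so L = 5. So N can't be 5.
M's domain is down to {3}, so M = 3. So P can't be 3.
N has just one choice, so N = 7. Remove 7 from O.
O has just one choice, so O = 6. So P, R can't be 6.
Q's domain is down to {1}, so Q = 1.
R must be 2 (only option left). Remove 2 from P.
P's domain is down to {4}, so P = 4.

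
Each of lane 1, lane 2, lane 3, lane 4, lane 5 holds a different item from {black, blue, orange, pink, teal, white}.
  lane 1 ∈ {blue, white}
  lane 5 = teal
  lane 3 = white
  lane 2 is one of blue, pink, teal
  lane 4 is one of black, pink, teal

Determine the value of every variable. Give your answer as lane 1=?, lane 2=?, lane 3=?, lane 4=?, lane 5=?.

lane 1=blue, lane 2=pink, lane 3=white, lane 4=black, lane 5=teal

lane 3's domain is down to {white}, so lane 3 = white. So lane 1 can't be white.
lane 5 must be teal (only option left). Strike teal from lane 2, lane 4.
lane 1's domain is down to {blue}, so lane 1 = blue. Eliminate blue elsewhere: lane 2.
lane 2's domain is down to {pink}, so lane 2 = pink. Strike pink from lane 4.
lane 4 must be black (only option left).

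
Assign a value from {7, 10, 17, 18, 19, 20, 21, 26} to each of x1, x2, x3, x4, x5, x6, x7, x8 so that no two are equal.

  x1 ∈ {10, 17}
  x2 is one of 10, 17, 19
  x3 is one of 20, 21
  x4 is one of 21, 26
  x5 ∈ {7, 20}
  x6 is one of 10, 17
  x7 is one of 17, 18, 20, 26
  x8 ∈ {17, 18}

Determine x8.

18

Among the 8 variables, 7 fits only x5 (and all 8 values in {7, 10, 17, 18, 19, 20, 21, 26} must be used), so x5 = 7.
The 7 still-open variables together cover exactly {10, 17, 18, 19, 20, 21, 26} — 7 values for 7 variables — and 19 appears only in x2's list, so x2 = 19.
x1 and x6 share exactly the 2 values {10, 17}; by pigeonhole those values go to them, so strike 10, 17 from x7, x8.
So x8 = 18.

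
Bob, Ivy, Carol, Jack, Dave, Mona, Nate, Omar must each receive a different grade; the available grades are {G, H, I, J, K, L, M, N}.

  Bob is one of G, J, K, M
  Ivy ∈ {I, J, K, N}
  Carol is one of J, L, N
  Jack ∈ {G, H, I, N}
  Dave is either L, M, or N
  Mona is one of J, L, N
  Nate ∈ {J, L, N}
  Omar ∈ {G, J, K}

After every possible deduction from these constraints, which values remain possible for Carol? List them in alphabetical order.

The 8 variables draw from only 8 values {G, H, I, J, K, L, M, N}, so each is used; only Jack can be H, hence Jack = H.
The 7 still-open variables together cover exactly {G, I, J, K, L, M, N} — 7 values for 7 variables — and I appears only in Ivy's list, so Ivy = I.
Carol, Mona, Nate between them cover only {J, L, N} — a naked triple. Remove those values from Bob, Dave, Omar.
Dave must be M (only option left). Strike M from Bob.
No further eliminations apply; Carol can still be any of J, L, N.

J, L, N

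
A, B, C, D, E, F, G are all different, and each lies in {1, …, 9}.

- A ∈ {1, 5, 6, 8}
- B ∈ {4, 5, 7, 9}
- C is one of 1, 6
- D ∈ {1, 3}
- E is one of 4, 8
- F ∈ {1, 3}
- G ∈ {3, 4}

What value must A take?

The 2 variables D and F are confined to {1, 3}, which locks those values in; drop them from A, C, G.
C has just one choice, so C = 6. Strike 6 from A.
G has just one choice, so G = 4. Eliminate 4 elsewhere: B, E.
E must be 8 (only option left). Strike 8 from A.
So A = 5.

5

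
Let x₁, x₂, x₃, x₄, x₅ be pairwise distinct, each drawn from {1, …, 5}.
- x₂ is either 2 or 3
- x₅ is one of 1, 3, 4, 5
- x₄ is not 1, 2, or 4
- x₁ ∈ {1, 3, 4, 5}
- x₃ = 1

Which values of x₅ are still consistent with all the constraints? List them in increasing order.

3, 4, 5

x₃ must be 1 (only option left). Remove 1 from x₁, x₅.
The 4 still-open variables draw from only 4 values {2, 3, 4, 5}, so each is used; only x₂ can be 2, hence x₂ = 2.
No further eliminations apply; x₅ can still be any of 3, 4, 5.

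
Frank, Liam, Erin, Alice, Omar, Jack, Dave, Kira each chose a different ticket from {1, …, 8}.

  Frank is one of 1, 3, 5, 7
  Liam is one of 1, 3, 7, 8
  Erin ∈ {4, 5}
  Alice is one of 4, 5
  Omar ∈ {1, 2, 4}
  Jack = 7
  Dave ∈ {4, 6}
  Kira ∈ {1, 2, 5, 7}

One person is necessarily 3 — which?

Frank

Jack has just one choice, so Jack = 7. Strike 7 from Frank, Liam, Kira.
The 7 still-open variables draw from only 7 values {1, 2, 3, 4, 5, 6, 8}, so each is used; only Dave can be 6, hence Dave = 6.
The 6 still-open variables together cover exactly {1, 2, 3, 4, 5, 8} — 6 values for 6 variables — and 8 appears only in Liam's list, so Liam = 8.
Among the 5 still-open variables, 3 fits only Frank (and all 5 values in {1, 2, 3, 4, 5} must be used), so Frank = 3.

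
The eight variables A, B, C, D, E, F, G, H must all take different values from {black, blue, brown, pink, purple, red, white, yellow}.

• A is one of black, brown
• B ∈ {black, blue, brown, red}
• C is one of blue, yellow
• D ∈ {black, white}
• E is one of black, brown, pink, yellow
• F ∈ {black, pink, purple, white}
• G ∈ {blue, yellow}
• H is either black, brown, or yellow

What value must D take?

white

The 8 variables together cover exactly {black, blue, brown, pink, purple, red, white, yellow} — 8 values for 8 variables — and purple appears only in F's list, so F = purple.
Among the 7 still-open variables, pink fits only E (and all 7 values in {black, blue, brown, pink, red, white, yellow} must be used), so E = pink.
Among the 6 still-open variables, red fits only B (and all 6 values in {black, blue, brown, red, white, yellow} must be used), so B = red.
The 5 still-open variables together cover exactly {black, blue, brown, white, yellow} — 5 values for 5 variables — and white appears only in D's list, so D = white.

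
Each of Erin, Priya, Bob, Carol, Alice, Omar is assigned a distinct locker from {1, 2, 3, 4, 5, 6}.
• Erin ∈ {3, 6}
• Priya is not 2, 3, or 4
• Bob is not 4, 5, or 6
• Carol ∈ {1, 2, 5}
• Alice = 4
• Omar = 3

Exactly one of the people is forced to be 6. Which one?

Alice must be 4 (only option left).
Omar must be 3 (only option left). Remove 3 from Erin, Bob.
So 6 goes to Erin.

Erin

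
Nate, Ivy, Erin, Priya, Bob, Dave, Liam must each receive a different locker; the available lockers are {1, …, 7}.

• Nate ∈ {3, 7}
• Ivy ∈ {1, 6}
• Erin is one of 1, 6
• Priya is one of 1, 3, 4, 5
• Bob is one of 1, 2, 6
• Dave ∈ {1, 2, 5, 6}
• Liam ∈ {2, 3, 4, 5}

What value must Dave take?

5

The 7 variables draw from only 7 values {1, 2, 3, 4, 5, 6, 7}, so each is used; only Nate can be 7, hence Nate = 7.
Ivy and Erin between them cover only {1, 6} — a naked pair. Remove those values from Priya, Bob, Dave.
Bob has just one choice, so Bob = 2. Strike 2 from Dave, Liam.
So Dave = 5.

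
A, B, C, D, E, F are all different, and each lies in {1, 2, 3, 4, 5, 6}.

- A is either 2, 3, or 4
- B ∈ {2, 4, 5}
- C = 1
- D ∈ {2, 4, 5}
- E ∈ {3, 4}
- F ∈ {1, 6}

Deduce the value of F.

6

C's domain is down to {1}, so C = 1. So F can't be 1.
So F = 6.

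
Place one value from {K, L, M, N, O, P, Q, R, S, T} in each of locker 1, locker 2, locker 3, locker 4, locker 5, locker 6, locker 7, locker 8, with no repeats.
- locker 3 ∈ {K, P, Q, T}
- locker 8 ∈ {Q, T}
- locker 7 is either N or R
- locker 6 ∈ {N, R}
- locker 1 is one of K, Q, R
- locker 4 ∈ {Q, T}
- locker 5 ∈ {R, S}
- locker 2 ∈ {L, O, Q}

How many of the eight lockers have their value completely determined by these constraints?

locker 4 and locker 8 between them cover only {Q, T} — a naked pair. Remove those values from locker 1, locker 2, locker 3.
locker 6 and locker 7 between them cover only {N, R} — a naked pair. Remove those values from locker 1, locker 5.
That leaves locker 1 = K. So locker 3 can't be K.
locker 3's domain is down to {P}, so locker 3 = P.
locker 5 has just one choice, so locker 5 = S.
Determined: locker 1=K, locker 3=P, locker 5=S. The other lockers each still have more than one consistent value. That makes 3.

3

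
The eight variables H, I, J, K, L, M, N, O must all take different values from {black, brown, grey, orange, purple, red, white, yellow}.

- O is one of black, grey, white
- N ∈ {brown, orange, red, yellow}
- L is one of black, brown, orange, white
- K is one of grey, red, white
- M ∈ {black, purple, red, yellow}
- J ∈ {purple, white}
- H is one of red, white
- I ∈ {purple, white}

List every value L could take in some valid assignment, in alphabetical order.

The 2 variables I and J are confined to {purple, white}, which locks those values in; drop them from H, K, L, M, O.
That leaves H = red. Eliminate red elsewhere: K, M, N.
K's domain is down to {grey}, so K = grey. Remove grey from O.
O's domain is down to {black}, so O = black. So L, M can't be black.
M has just one choice, so M = yellow. Eliminate yellow elsewhere: N.
No further eliminations apply; L can still be any of brown, orange.

brown, orange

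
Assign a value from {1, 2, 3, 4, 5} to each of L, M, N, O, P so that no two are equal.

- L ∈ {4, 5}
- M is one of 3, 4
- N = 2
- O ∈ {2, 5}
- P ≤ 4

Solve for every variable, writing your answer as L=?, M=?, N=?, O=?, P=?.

L=4, M=3, N=2, O=5, P=1

N has just one choice, so N = 2. Strike 2 from O, P.
O's domain is down to {5}, so O = 5. Eliminate 5 elsewhere: L.
L's domain is down to {4}, so L = 4. Remove 4 from M, P.
That leaves M = 3. Strike 3 from P.
That leaves P = 1.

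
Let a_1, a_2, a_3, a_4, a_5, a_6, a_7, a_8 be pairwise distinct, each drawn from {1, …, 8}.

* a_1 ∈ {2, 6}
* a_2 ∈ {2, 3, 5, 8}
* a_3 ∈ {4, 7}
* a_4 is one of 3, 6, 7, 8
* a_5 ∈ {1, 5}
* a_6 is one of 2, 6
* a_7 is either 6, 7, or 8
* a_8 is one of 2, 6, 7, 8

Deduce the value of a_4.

The 8 variables draw from only 8 values {1, 2, 3, 4, 5, 6, 7, 8}, so each is used; only a_5 can be 1, hence a_5 = 1.
The 7 still-open variables draw from only 7 values {2, 3, 4, 5, 6, 7, 8}, so each is used; only a_3 can be 4, hence a_3 = 4.
The 6 still-open variables draw from only 6 values {2, 3, 5, 6, 7, 8}, so each is used; only a_2 can be 5, hence a_2 = 5.
The 5 still-open variables draw from only 5 values {2, 3, 6, 7, 8}, so each is used; only a_4 can be 3, hence a_4 = 3.

3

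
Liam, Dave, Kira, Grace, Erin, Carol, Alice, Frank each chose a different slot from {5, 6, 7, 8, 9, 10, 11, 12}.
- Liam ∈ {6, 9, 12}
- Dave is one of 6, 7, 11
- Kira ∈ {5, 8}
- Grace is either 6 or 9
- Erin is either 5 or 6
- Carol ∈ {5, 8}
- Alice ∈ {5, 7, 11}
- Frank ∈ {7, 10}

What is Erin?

6

The 8 variables together cover exactly {5, 6, 7, 8, 9, 10, 11, 12} — 8 values for 8 variables — and 10 appears only in Frank's list, so Frank = 10.
Among the 7 still-open variables, 12 fits only Liam (and all 7 values in {5, 6, 7, 8, 9, 11, 12} must be used), so Liam = 12.
The 6 still-open variables draw from only 6 values {5, 6, 7, 8, 9, 11}, so each is used; only Grace can be 9, hence Grace = 9.
Kira and Carol between them cover only {5, 8} — a naked pair. Remove those values from Erin, Alice.
So Erin = 6.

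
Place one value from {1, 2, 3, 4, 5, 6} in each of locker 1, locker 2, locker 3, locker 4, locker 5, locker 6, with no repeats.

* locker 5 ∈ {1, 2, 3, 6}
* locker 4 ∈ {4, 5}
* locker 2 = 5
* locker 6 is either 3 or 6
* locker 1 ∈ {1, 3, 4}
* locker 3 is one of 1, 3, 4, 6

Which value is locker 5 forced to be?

locker 2's domain is down to {5}, so locker 2 = 5. Eliminate 5 elsewhere: locker 4.
locker 4's domain is down to {4}, so locker 4 = 4. So locker 1, locker 3 can't be 4.
Among the 4 still-open variables, 2 fits only locker 5 (and all 4 values in {1, 2, 3, 6} must be used), so locker 5 = 2.

2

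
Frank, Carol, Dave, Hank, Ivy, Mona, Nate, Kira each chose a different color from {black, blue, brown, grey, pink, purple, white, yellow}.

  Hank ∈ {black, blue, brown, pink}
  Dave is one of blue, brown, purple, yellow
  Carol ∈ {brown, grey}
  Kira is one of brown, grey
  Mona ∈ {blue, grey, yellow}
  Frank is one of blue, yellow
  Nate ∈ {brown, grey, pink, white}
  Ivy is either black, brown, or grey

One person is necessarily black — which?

Ivy

The 8 variables together cover exactly {black, blue, brown, grey, pink, purple, white, yellow} — 8 values for 8 variables — and purple appears only in Dave's list, so Dave = purple.
The 7 still-open variables draw from only 7 values {black, blue, brown, grey, pink, white, yellow}, so each is used; only Nate can be white, hence Nate = white.
The 6 still-open variables draw from only 6 values {black, blue, brown, grey, pink, yellow}, so each is used; only Hank can be pink, hence Hank = pink.
The 5 still-open variables together cover exactly {black, blue, brown, grey, yellow} — 5 values for 5 variables — and black appears only in Ivy's list, so Ivy = black.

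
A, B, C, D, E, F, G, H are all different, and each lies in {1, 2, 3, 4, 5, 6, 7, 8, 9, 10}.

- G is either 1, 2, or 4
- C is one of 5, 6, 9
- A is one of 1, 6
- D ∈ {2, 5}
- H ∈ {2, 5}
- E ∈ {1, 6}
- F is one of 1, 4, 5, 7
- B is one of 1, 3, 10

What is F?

7

A and E between them cover only {1, 6} — a naked pair. Remove those values from B, C, F, G.
D and H between them cover only {2, 5} — a naked pair. Remove those values from C, F, G.
C has just one choice, so C = 9.
That leaves G = 4. Remove 4 from F.
So F = 7.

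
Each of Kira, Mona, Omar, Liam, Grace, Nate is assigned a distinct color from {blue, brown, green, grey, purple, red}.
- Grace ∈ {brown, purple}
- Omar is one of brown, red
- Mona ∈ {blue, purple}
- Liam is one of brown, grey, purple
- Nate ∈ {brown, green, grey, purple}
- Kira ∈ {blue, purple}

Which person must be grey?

Liam

The 6 variables together cover exactly {blue, brown, green, grey, purple, red} — 6 values for 6 variables — and green appears only in Nate's list, so Nate = green.
The 5 still-open variables together cover exactly {blue, brown, grey, purple, red} — 5 values for 5 variables — and grey appears only in Liam's list, so Liam = grey.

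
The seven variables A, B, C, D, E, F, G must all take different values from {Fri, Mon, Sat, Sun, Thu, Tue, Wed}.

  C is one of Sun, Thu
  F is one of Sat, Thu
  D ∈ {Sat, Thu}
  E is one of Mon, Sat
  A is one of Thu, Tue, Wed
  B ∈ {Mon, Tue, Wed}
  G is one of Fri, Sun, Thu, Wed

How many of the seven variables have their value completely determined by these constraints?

3

Among the 7 variables, Fri fits only G (and all 7 values in {Fri, Mon, Sat, Sun, Thu, Tue, Wed} must be used), so G = Fri.
The 6 still-open variables draw from only 6 values {Mon, Sat, Sun, Thu, Tue, Wed}, so each is used; only C can be Sun, hence C = Sun.
The 2 variables D and F are confined to {Sat, Thu}, which locks those values in; drop them from A, E.
E has just one choice, so E = Mon. Eliminate Mon elsewhere: B.
Determined: C=Sun, E=Mon, G=Fri. The other variables each still have more than one consistent value. That makes 3.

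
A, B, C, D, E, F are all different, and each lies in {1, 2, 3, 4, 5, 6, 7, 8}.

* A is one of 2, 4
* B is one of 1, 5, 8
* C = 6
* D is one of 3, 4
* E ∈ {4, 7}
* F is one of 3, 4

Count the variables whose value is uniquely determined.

C has just one choice, so C = 6.
The 2 variables D and F are confined to {3, 4}, which locks those values in; drop them from A, E.
A's domain is down to {2}, so A = 2.
E must be 7 (only option left).
Determined: A=2, C=6, E=7. The other variables each still have more than one consistent value. That makes 3.

3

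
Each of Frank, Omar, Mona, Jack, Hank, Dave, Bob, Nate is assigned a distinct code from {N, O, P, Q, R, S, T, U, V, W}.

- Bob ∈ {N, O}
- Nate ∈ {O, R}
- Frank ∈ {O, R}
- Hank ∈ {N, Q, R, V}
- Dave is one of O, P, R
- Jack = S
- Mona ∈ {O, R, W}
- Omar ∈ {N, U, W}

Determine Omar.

Jack's domain is down to {S}, so Jack = S.
Frank and Nate share exactly the 2 values {O, R}; by pigeonhole those values go to them, so strike O, R from Mona, Hank, Dave, Bob.
Mona's domain is down to {W}, so Mona = W. Eliminate W elsewhere: Omar.
Dave has just one choice, so Dave = P.
That leaves Bob = N. Remove N from Omar, Hank.
So Omar = U.

U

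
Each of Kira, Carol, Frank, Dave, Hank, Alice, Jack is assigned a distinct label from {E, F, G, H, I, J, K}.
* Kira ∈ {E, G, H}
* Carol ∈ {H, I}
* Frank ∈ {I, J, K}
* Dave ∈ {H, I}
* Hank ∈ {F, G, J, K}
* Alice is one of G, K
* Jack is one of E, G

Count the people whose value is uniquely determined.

3

The 7 variables together cover exactly {E, F, G, H, I, J, K} — 7 values for 7 variables — and F appears only in Hank's list, so Hank = F.
The 6 still-open variables together cover exactly {E, G, H, I, J, K} — 6 values for 6 variables — and J appears only in Frank's list, so Frank = J.
The 5 still-open variables draw from only 5 values {E, G, H, I, K}, so each is used; only Alice can be K, hence Alice = K.
The 2 variables Carol and Dave are confined to {H, I}, which locks those values in; drop them from Kira.
Determined: Frank=J, Hank=F, Alice=K. The other people each still have more than one consistent value. That makes 3.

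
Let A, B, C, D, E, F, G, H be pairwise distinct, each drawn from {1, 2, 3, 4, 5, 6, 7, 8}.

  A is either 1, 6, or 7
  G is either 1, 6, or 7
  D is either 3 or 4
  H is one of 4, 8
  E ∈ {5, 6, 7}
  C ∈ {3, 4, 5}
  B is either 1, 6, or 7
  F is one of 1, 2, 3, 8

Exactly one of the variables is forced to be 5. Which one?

The 8 variables together cover exactly {1, 2, 3, 4, 5, 6, 7, 8} — 8 values for 8 variables — and 2 appears only in F's list, so F = 2.
The 7 still-open variables together cover exactly {1, 3, 4, 5, 6, 7, 8} — 7 values for 7 variables — and 8 appears only in H's list, so H = 8.
The 3 variables A, B, G are confined to {1, 6, 7}, which locks those values in; drop them from E.
So 5 goes to E.

E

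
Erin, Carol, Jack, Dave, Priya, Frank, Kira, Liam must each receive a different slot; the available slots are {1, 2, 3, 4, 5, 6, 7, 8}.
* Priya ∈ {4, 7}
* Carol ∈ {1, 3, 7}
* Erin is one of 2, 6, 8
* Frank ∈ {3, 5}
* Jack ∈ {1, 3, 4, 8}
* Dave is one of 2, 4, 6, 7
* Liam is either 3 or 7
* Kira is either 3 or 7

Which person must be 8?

Jack

The 8 variables together cover exactly {1, 2, 3, 4, 5, 6, 7, 8} — 8 values for 8 variables — and 5 appears only in Frank's list, so Frank = 5.
Kira and Liam share exactly the 2 values {3, 7}; by pigeonhole those values go to them, so strike 3, 7 from Carol, Jack, Dave, Priya.
That leaves Carol = 1. Eliminate 1 elsewhere: Jack.
Priya's domain is down to {4}, so Priya = 4. So Jack, Dave can't be 4.
So 8 goes to Jack.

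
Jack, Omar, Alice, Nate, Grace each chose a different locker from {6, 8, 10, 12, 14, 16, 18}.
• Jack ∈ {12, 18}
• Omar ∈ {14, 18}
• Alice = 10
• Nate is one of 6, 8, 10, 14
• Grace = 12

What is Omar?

Alice has just one choice, so Alice = 10. So Nate can't be 10.
That leaves Grace = 12. Remove 12 from Jack.
Jack has just one choice, so Jack = 18. Remove 18 from Omar.
So Omar = 14.

14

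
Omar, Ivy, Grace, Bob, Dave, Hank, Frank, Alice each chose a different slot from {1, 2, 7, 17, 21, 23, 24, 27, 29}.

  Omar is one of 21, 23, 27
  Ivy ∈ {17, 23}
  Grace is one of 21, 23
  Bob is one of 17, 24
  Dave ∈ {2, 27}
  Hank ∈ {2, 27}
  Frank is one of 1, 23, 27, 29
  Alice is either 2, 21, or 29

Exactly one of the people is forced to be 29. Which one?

The 8 variables together cover exactly {1, 2, 17, 21, 23, 24, 27, 29} — 8 values for 8 variables — and 1 appears only in Frank's list, so Frank = 1.
Among the 7 still-open variables, 24 fits only Bob (and all 7 values in {2, 17, 21, 23, 24, 27, 29} must be used), so Bob = 24.
The 6 still-open variables draw from only 6 values {2, 17, 21, 23, 27, 29}, so each is used; only Ivy can be 17, hence Ivy = 17.
The 5 still-open variables draw from only 5 values {2, 21, 23, 27, 29}, so each is used; only Alice can be 29, hence Alice = 29.

Alice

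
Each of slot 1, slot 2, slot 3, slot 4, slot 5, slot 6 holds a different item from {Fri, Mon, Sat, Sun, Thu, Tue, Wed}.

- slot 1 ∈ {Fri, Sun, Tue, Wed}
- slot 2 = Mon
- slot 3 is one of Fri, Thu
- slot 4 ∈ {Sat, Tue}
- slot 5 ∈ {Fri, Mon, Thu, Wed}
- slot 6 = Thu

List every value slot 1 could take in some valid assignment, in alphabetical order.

Sun, Tue

slot 2 has just one choice, so slot 2 = Mon. Strike Mon from slot 5.
slot 6 has just one choice, so slot 6 = Thu. So slot 3, slot 5 can't be Thu.
slot 3 must be Fri (only option left). Strike Fri from slot 1, slot 5.
slot 5 has just one choice, so slot 5 = Wed. So slot 1 can't be Wed.
No further eliminations apply; slot 1 can still be any of Sun, Tue.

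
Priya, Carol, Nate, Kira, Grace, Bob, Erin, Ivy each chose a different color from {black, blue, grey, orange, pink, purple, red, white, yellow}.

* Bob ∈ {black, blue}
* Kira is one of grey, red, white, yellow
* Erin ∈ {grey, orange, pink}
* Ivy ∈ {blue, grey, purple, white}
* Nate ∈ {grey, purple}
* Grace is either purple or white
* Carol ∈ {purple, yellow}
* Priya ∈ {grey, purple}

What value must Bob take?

Priya and Nate share exactly the 2 values {grey, purple}; by pigeonhole those values go to them, so strike grey, purple from Carol, Kira, Grace, Erin, Ivy.
Carol has just one choice, so Carol = yellow. Strike yellow from Kira.
Grace must be white (only option left). Strike white from Kira, Ivy.
Ivy must be blue (only option left). So Bob can't be blue.
So Bob = black.

black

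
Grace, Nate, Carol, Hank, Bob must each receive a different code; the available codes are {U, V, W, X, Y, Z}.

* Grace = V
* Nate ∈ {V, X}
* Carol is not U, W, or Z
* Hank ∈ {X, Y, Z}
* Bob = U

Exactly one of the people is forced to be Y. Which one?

Carol

Grace has just one choice, so Grace = V. Strike V from Nate, Carol.
Nate must be X (only option left). So Carol, Hank can't be X.
So Y goes to Carol.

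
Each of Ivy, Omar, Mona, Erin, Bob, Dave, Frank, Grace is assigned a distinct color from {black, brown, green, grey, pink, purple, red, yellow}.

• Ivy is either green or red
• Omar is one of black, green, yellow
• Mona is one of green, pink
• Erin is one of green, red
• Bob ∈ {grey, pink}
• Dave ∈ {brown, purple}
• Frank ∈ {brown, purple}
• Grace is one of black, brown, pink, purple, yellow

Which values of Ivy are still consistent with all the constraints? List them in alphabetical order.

green, red

Among the 8 variables, grey fits only Bob (and all 8 values in {black, brown, green, grey, pink, purple, red, yellow} must be used), so Bob = grey.
Ivy and Erin between them cover only {green, red} — a naked pair. Remove those values from Omar, Mona.
Mona must be pink (only option left). Remove pink from Grace.
The 2 variables Dave and Frank are confined to {brown, purple}, which locks those values in; drop them from Grace.
No further eliminations apply; Ivy can still be any of green, red.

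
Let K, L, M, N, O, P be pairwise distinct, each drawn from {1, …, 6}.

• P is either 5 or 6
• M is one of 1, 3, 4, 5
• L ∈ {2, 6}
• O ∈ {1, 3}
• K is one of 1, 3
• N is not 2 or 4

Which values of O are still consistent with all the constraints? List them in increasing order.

Among the 6 variables, 2 fits only L (and all 6 values in {1, 2, 3, 4, 5, 6} must be used), so L = 2.
Among the 5 still-open variables, 4 fits only M (and all 5 values in {1, 3, 4, 5, 6} must be used), so M = 4.
The 2 variables K and O are confined to {1, 3}, which locks those values in; drop them from N.
No further eliminations apply; O can still be any of 1, 3.

1, 3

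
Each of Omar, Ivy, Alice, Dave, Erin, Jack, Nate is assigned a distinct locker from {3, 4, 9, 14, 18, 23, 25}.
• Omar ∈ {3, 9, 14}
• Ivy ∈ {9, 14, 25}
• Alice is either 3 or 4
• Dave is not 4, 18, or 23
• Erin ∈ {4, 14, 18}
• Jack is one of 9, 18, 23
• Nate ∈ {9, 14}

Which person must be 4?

Alice

Among the 7 variables, 23 fits only Jack (and all 7 values in {3, 4, 9, 14, 18, 23, 25} must be used), so Jack = 23.
The 6 still-open variables draw from only 6 values {3, 4, 9, 14, 18, 25}, so each is used; only Erin can be 18, hence Erin = 18.
The 5 still-open variables draw from only 5 values {3, 4, 9, 14, 25}, so each is used; only Alice can be 4, hence Alice = 4.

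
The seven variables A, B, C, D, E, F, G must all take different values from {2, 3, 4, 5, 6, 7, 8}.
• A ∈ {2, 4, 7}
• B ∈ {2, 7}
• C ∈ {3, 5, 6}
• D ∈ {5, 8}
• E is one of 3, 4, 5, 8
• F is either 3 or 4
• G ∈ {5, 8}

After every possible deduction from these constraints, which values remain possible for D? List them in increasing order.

5, 8

Among the 7 variables, 6 fits only C (and all 7 values in {2, 3, 4, 5, 6, 7, 8} must be used), so C = 6.
D and G share exactly the 2 values {5, 8}; by pigeonhole those values go to them, so strike 5, 8 from E.
E and F share exactly the 2 values {3, 4}; by pigeonhole those values go to them, so strike 3, 4 from A.
No further eliminations apply; D can still be any of 5, 8.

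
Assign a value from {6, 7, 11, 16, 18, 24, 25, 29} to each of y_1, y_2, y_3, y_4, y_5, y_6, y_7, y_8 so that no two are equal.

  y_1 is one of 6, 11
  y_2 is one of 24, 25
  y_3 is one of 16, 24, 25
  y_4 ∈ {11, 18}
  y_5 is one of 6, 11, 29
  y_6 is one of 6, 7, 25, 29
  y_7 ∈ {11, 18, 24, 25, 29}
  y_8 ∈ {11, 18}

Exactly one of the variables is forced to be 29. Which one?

The 8 variables together cover exactly {6, 7, 11, 16, 18, 24, 25, 29} — 8 values for 8 variables — and 7 appears only in y_6's list, so y_6 = 7.
The 7 still-open variables together cover exactly {6, 11, 16, 18, 24, 25, 29} — 7 values for 7 variables — and 16 appears only in y_3's list, so y_3 = 16.
y_4 and y_8 share exactly the 2 values {11, 18}; by pigeonhole those values go to them, so strike 11, 18 from y_1, y_5, y_7.
y_1 must be 6 (only option left). Strike 6 from y_5.
So 29 goes to y_5.

y_5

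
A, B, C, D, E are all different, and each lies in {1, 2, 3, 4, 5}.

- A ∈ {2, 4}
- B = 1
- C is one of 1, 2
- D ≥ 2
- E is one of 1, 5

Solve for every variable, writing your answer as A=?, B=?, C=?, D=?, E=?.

A=4, B=1, C=2, D=3, E=5

B has just one choice, so B = 1. Strike 1 from C, E.
C's domain is down to {2}, so C = 2. Remove 2 from A, D.
That leaves E = 5. So D can't be 5.
A must be 4 (only option left). Strike 4 from D.
D has just one choice, so D = 3.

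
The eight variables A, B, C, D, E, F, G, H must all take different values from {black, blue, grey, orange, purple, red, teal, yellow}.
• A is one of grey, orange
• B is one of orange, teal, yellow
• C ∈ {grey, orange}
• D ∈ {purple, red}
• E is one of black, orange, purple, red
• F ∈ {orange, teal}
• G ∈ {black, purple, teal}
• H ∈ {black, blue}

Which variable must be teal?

The 8 variables draw from only 8 values {black, blue, grey, orange, purple, red, teal, yellow}, so each is used; only H can be blue, hence H = blue.
The 7 still-open variables together cover exactly {black, grey, orange, purple, red, teal, yellow} — 7 values for 7 variables — and yellow appears only in B's list, so B = yellow.
A and C share exactly the 2 values {grey, orange}; by pigeonhole those values go to them, so strike grey, orange from E, F.
So teal goes to F.

F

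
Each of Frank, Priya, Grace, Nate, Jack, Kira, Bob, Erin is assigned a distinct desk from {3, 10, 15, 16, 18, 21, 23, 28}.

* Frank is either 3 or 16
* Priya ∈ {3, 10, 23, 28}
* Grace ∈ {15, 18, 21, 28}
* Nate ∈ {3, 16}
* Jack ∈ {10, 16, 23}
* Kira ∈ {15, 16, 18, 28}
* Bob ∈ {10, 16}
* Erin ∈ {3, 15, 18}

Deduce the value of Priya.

28

Among the 8 variables, 21 fits only Grace (and all 8 values in {3, 10, 15, 16, 18, 21, 23, 28} must be used), so Grace = 21.
The 2 variables Frank and Nate are confined to {3, 16}, which locks those values in; drop them from Priya, Jack, Kira, Bob, Erin.
That leaves Bob = 10. So Priya, Jack can't be 10.
That leaves Jack = 23. Strike 23 from Priya.
So Priya = 28.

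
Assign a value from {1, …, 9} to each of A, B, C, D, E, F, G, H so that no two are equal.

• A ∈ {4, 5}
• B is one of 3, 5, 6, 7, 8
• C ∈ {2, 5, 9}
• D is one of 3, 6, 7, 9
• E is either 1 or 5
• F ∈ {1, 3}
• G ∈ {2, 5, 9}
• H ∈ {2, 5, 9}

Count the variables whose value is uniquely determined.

3

C, G, H between them cover only {2, 5, 9} — a naked triple. Remove those values from A, B, D, E.
A must be 4 (only option left).
E has just one choice, so E = 1. Eliminate 1 elsewhere: F.
That leaves F = 3. Strike 3 from B, D.
Determined: A=4, E=1, F=3. The other variables each still have more than one consistent value. That makes 3.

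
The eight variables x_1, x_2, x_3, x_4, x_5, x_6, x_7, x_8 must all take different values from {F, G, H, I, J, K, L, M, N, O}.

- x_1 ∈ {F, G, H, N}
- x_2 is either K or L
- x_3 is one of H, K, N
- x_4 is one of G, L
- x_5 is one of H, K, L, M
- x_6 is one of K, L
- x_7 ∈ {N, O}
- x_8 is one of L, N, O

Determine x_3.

Among the 8 variables, F fits only x_1 (and all 8 values in {F, G, H, K, L, M, N, O} must be used), so x_1 = F.
The 7 still-open variables together cover exactly {G, H, K, L, M, N, O} — 7 values for 7 variables — and G appears only in x_4's list, so x_4 = G.
The 6 still-open variables draw from only 6 values {H, K, L, M, N, O}, so each is used; only x_5 can be M, hence x_5 = M.
The 5 still-open variables draw from only 5 values {H, K, L, N, O}, so each is used; only x_3 can be H, hence x_3 = H.

H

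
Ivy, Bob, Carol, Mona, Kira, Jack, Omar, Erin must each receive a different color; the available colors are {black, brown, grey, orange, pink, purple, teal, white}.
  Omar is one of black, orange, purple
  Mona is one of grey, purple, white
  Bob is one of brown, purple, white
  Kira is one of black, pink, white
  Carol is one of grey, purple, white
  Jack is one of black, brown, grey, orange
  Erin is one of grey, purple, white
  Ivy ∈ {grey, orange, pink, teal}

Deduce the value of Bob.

brown

The 8 variables together cover exactly {black, brown, grey, orange, pink, purple, teal, white} — 8 values for 8 variables — and teal appears only in Ivy's list, so Ivy = teal.
The 7 still-open variables together cover exactly {black, brown, grey, orange, pink, purple, white} — 7 values for 7 variables — and pink appears only in Kira's list, so Kira = pink.
Carol, Mona, Erin between them cover only {grey, purple, white} — a naked triple. Remove those values from Bob, Jack, Omar.
So Bob = brown.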